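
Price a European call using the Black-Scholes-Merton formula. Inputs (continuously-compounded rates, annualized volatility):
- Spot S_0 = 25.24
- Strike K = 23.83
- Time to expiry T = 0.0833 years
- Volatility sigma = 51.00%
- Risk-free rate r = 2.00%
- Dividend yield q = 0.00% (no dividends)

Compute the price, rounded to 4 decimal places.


d1 = (ln(S/K) + (r - q + 0.5*sigma^2) * T) / (sigma * sqrt(T)) = 0.47545075
d2 = d1 - sigma * sqrt(T) = 0.32825588
exp(-rT) = 0.99833539; exp(-qT) = 1.00000000
C = S_0 * exp(-qT) * N(d1) - K * exp(-rT) * N(d2)
N(d1) = 0.68276714; N(d2) = 0.62864090
C = 25.2400 * 1.00000000 * 0.68276714 - 23.8300 * 0.99833539 * 0.62864090 = 2.2775

Answer: Price = 2.2775


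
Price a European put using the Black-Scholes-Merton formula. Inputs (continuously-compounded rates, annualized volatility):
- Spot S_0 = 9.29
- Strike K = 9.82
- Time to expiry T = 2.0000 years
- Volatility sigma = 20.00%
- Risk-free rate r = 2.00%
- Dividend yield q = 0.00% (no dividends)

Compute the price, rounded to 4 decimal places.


d1 = (ln(S/K) + (r - q + 0.5*sigma^2) * T) / (sigma * sqrt(T)) = 0.08668221
d2 = d1 - sigma * sqrt(T) = -0.19616051
exp(-rT) = 0.96078944; exp(-qT) = 1.00000000
P = K * exp(-rT) * N(-d2) - S_0 * exp(-qT) * N(-d1)
N(-d1) = 0.46546206; N(-d2) = 0.57775773
P = 9.8200 * 0.96078944 * 0.57775773 - 9.2900 * 1.00000000 * 0.46546206 = 1.1270

Answer: Price = 1.1270


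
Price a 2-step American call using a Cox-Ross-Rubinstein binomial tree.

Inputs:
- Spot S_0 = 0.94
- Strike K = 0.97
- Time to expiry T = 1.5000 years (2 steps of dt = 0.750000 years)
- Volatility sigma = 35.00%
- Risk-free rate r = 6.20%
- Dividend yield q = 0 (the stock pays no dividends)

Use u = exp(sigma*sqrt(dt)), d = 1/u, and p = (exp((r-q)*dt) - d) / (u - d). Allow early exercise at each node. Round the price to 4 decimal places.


dt = T/N = 0.750000
u = exp(sigma*sqrt(dt)) = 1.354062; d = 1/u = 0.738519
p = (exp((r-q)*dt) - d) / (u - d) = 0.502125
Discount per step: exp(-r*dt) = 0.954565
Stock lattice S(k, i) with i counting down-moves:
  k=0: S(0,0) = 0.9400
  k=1: S(1,0) = 1.2728; S(1,1) = 0.6942
  k=2: S(2,0) = 1.7235; S(2,1) = 0.9400; S(2,2) = 0.5127
Terminal payoffs V(N, i) = max(S_T - K, 0):
  V(2,0) = 0.753475; V(2,1) = 0.000000; V(2,2) = 0.000000
Backward induction: V(k, i) = exp(-r*dt) * [p * V(k+1, i) + (1-p) * V(k+1, i+1)]; then take max(V_cont, immediate exercise) for American.
  V(1,0) = exp(-r*dt) * [p*0.753475 + (1-p)*0.000000] = 0.361148; exercise = 0.302818; V(1,0) = max -> 0.361148
  V(1,1) = exp(-r*dt) * [p*0.000000 + (1-p)*0.000000] = 0.000000; exercise = 0.000000; V(1,1) = max -> 0.000000
  V(0,0) = exp(-r*dt) * [p*0.361148 + (1-p)*0.000000] = 0.173102; exercise = 0.000000; V(0,0) = max -> 0.173102

Answer: Price = V(0,0) = 0.1731


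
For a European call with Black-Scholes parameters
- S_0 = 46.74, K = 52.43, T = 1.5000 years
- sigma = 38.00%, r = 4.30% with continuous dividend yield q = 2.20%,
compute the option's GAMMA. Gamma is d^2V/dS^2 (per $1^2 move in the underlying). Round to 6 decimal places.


d1 = 0.0535479569; d2 = -0.4118550942
phi(d1) = 0.3983707299; exp(-qT) = 0.9675385596; exp(-rT) = 0.9375361143
Gamma = exp(-qT) * phi(d1) / (S * sigma * sqrt(T)) = 0.9675385596 * 0.3983707299 / (46.7400 * 0.3800 * 1.2247448714) = 0.017719

Answer: Gamma = 0.017719


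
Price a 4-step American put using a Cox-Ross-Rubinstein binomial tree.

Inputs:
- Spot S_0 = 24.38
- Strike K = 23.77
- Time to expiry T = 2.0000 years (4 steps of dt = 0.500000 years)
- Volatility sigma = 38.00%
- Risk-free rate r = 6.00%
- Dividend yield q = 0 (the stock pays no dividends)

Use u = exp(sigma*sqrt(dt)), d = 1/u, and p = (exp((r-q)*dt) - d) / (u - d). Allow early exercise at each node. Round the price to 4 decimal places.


Answer: Price = V(0,0) = 3.5384

Derivation:
dt = T/N = 0.500000
u = exp(sigma*sqrt(dt)) = 1.308263; d = 1/u = 0.764372
p = (exp((r-q)*dt) - d) / (u - d) = 0.489220
Discount per step: exp(-r*dt) = 0.970446
Stock lattice S(k, i) with i counting down-moves:
  k=0: S(0,0) = 24.3800
  k=1: S(1,0) = 31.8955; S(1,1) = 18.6354
  k=2: S(2,0) = 41.7277; S(2,1) = 24.3800; S(2,2) = 14.2444
  k=3: S(3,0) = 54.5908; S(3,1) = 31.8955; S(3,2) = 18.6354; S(3,3) = 10.8880
  k=4: S(4,0) = 71.4191; S(4,1) = 41.7277; S(4,2) = 24.3800; S(4,3) = 14.2444; S(4,4) = 8.3225
Terminal payoffs V(N, i) = max(K - S_T, 0):
  V(4,0) = 0.000000; V(4,1) = 0.000000; V(4,2) = 0.000000; V(4,3) = 9.525627; V(4,4) = 15.447516
Backward induction: V(k, i) = exp(-r*dt) * [p * V(k+1, i) + (1-p) * V(k+1, i+1)]; then take max(V_cont, immediate exercise) for American.
  V(3,0) = exp(-r*dt) * [p*0.000000 + (1-p)*0.000000] = 0.000000; exercise = 0.000000; V(3,0) = max -> 0.000000
  V(3,1) = exp(-r*dt) * [p*0.000000 + (1-p)*0.000000] = 0.000000; exercise = 0.000000; V(3,1) = max -> 0.000000
  V(3,2) = exp(-r*dt) * [p*0.000000 + (1-p)*9.525627] = 4.721703; exercise = 5.134608; V(3,2) = max -> 5.134608
  V(3,3) = exp(-r*dt) * [p*9.525627 + (1-p)*15.447516] = 12.179489; exercise = 12.881999; V(3,3) = max -> 12.881999
  V(2,0) = exp(-r*dt) * [p*0.000000 + (1-p)*0.000000] = 0.000000; exercise = 0.000000; V(2,0) = max -> 0.000000
  V(2,1) = exp(-r*dt) * [p*0.000000 + (1-p)*5.134608] = 2.545144; exercise = 0.000000; V(2,1) = max -> 2.545144
  V(2,2) = exp(-r*dt) * [p*5.134608 + (1-p)*12.881999] = 8.823117; exercise = 9.525627; V(2,2) = max -> 9.525627
  V(1,0) = exp(-r*dt) * [p*0.000000 + (1-p)*2.545144] = 1.261588; exercise = 0.000000; V(1,0) = max -> 1.261588
  V(1,1) = exp(-r*dt) * [p*2.545144 + (1-p)*9.525627] = 5.930039; exercise = 5.134608; V(1,1) = max -> 5.930039
  V(0,0) = exp(-r*dt) * [p*1.261588 + (1-p)*5.930039] = 3.538380; exercise = 0.000000; V(0,0) = max -> 3.538380


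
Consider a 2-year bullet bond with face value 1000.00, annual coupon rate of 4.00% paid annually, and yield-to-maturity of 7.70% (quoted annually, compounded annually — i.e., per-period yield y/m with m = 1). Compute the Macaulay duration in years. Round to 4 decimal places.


Coupon per period c = face * coupon_rate / m = 40.000000
Periods per year m = 1; per-period yield y/m = 0.077000
Number of cashflows N = 2
Cashflows (t years, CF_t, discount factor 1/(1+y/m)^(m*t), PV):
  t = 1.0000: CF_t = 40.000000, DF = 0.928505, PV = 37.140204
  t = 2.0000: CF_t = 1040.000000, DF = 0.862122, PV = 896.606603
Price P = sum_t PV_t = 933.746807
Macaulay numerator sum_t t * PV_t:
  t * PV_t at t = 1.0000: 37.140204
  t * PV_t at t = 2.0000: 1793.213205
Macaulay duration D = (sum_t t * PV_t) / P = 1830.353410 / 933.746807 = 1.960225

Answer: Macaulay duration = 1.9602 years


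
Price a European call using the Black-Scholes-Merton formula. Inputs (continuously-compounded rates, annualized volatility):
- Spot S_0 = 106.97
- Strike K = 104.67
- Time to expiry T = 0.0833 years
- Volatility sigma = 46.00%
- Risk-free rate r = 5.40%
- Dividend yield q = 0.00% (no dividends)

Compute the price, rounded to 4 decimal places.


d1 = (ln(S/K) + (r - q + 0.5*sigma^2) * T) / (sigma * sqrt(T)) = 0.26398133
d2 = d1 - sigma * sqrt(T) = 0.13121733
exp(-rT) = 0.99551190; exp(-qT) = 1.00000000
C = S_0 * exp(-qT) * N(d1) - K * exp(-rT) * N(d2)
N(d1) = 0.60410285; N(d2) = 0.55219831
C = 106.9700 * 1.00000000 * 0.60410285 - 104.6700 * 0.99551190 * 0.55219831 = 7.0817

Answer: Price = 7.0817


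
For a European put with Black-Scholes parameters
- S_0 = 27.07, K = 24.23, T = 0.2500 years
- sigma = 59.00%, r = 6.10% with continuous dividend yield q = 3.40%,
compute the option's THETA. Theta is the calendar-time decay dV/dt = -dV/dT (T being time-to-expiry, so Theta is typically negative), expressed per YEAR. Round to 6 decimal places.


Answer: Theta = -5.125945

Derivation:
d1 = 0.5460917586; d2 = 0.2510917586
phi(d1) = 0.3436791922; exp(-qT) = 0.9915360229; exp(-rT) = 0.9848656924
Theta = -S*exp(-qT)*phi(d1)*sigma/(2*sqrt(T)) + r*K*exp(-rT)*N(-d2) - q*S*exp(-qT)*N(-d1)
N(-d1) = 0.2925014323; N(-d2) = 0.4008715838; sqrt(T) = 0.5000000000
Term 1 = -27.0700 * 0.9915360229 * 0.3436791922 * 0.5900 / (2 * 0.5000000000) = -5.4425446826
Term 2 = 0.0610 * 24.2300 * 0.9848656924 * 0.4008715838 = 0.5835331463
Term 3 = -0.0340 * 27.0700 * 0.9915360229 * 0.2925014323 = -0.2669338601
Theta = -5.4425446826 + (0.5835331463) + (-0.2669338601) = -5.125945


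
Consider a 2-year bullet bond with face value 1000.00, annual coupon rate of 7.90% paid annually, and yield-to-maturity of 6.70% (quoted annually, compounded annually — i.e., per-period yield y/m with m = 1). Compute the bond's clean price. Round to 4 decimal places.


Coupon per period c = face * coupon_rate / m = 79.000000
Periods per year m = 1; per-period yield y/m = 0.067000
Number of cashflows N = 2
Cashflows (t years, CF_t, discount factor 1/(1+y/m)^(m*t), PV):
  t = 1.0000: CF_t = 79.000000, DF = 0.937207, PV = 74.039363
  t = 2.0000: CF_t = 1079.000000, DF = 0.878357, PV = 947.747409
Price P = sum_t PV_t = 1021.786772

Answer: Price = 1021.7868


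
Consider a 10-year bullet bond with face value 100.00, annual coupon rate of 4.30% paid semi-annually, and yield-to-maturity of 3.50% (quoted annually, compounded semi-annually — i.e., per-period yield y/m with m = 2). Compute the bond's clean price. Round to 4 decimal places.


Answer: Price = 106.7012

Derivation:
Coupon per period c = face * coupon_rate / m = 2.150000
Periods per year m = 2; per-period yield y/m = 0.017500
Number of cashflows N = 20
Cashflows (t years, CF_t, discount factor 1/(1+y/m)^(m*t), PV):
  t = 0.5000: CF_t = 2.150000, DF = 0.982801, PV = 2.113022
  t = 1.0000: CF_t = 2.150000, DF = 0.965898, PV = 2.076680
  t = 1.5000: CF_t = 2.150000, DF = 0.949285, PV = 2.040963
  t = 2.0000: CF_t = 2.150000, DF = 0.932959, PV = 2.005861
  t = 2.5000: CF_t = 2.150000, DF = 0.916913, PV = 1.971362
  t = 3.0000: CF_t = 2.150000, DF = 0.901143, PV = 1.937456
  t = 3.5000: CF_t = 2.150000, DF = 0.885644, PV = 1.904134
  t = 4.0000: CF_t = 2.150000, DF = 0.870412, PV = 1.871385
  t = 4.5000: CF_t = 2.150000, DF = 0.855441, PV = 1.839199
  t = 5.0000: CF_t = 2.150000, DF = 0.840729, PV = 1.807566
  t = 5.5000: CF_t = 2.150000, DF = 0.826269, PV = 1.776478
  t = 6.0000: CF_t = 2.150000, DF = 0.812058, PV = 1.745924
  t = 6.5000: CF_t = 2.150000, DF = 0.798091, PV = 1.715896
  t = 7.0000: CF_t = 2.150000, DF = 0.784365, PV = 1.686385
  t = 7.5000: CF_t = 2.150000, DF = 0.770875, PV = 1.657380
  t = 8.0000: CF_t = 2.150000, DF = 0.757616, PV = 1.628875
  t = 8.5000: CF_t = 2.150000, DF = 0.744586, PV = 1.600860
  t = 9.0000: CF_t = 2.150000, DF = 0.731780, PV = 1.573327
  t = 9.5000: CF_t = 2.150000, DF = 0.719194, PV = 1.546267
  t = 10.0000: CF_t = 102.150000, DF = 0.706825, PV = 72.202131
Price P = sum_t PV_t = 106.701153


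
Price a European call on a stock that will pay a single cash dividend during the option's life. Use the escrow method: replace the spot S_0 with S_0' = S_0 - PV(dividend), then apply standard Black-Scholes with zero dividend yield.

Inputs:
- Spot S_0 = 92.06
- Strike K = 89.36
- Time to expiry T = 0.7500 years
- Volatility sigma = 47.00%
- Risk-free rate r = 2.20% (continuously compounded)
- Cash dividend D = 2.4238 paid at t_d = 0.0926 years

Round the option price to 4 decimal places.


Answer: Price = 15.2039

Derivation:
PV(D) = D * exp(-r * t_d) = 2.4238 * 0.99796487 = 2.41886726
S_0' = S_0 - PV(D) = 92.0600 - 2.41886726 = 89.64113274
d1 = (ln(S_0'/K) + (r + sigma^2/2)*T) / (sigma*sqrt(T)) = 0.25177049
d2 = d1 - sigma*sqrt(T) = -0.15526145
exp(-rT) = 0.98363538
N(d1) = 0.59939077; N(d2) = 0.43830760
C = S_0' * N(d1) - K * exp(-rT) * N(d2) = 89.64113274 * 0.59939077 - 89.3600 * 0.98363538 * 0.43830760 = 15.2039


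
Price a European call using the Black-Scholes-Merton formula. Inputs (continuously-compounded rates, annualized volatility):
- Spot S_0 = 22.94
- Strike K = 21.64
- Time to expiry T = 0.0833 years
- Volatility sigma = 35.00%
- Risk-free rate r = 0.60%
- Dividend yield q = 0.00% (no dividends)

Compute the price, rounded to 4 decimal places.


d1 = (ln(S/K) + (r - q + 0.5*sigma^2) * T) / (sigma * sqrt(T)) = 0.63297425
d2 = d1 - sigma * sqrt(T) = 0.53195817
exp(-rT) = 0.99950032; exp(-qT) = 1.00000000
C = S_0 * exp(-qT) * N(d1) - K * exp(-rT) * N(d2)
N(d1) = 0.73662477; N(d2) = 0.70262251
C = 22.9400 * 1.00000000 * 0.73662477 - 21.6400 * 0.99950032 * 0.70262251 = 1.7010

Answer: Price = 1.7010


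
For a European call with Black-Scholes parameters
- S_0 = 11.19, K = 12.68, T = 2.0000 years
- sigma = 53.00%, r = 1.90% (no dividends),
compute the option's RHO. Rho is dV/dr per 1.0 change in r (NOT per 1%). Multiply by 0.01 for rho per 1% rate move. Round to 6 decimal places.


d1 = 0.2586871087; d2 = -0.4908460793
phi(d1) = 0.3858147128; exp(-qT) = 1.0000000000; exp(-rT) = 0.9627129409
N(d2) = 0.3117676582
Rho = K*T*exp(-rT)*N(d2) = 12.6800 * 2.0000 * 0.9627129409 * 0.3117676582 = 7.611620

Answer: Rho = 7.611620


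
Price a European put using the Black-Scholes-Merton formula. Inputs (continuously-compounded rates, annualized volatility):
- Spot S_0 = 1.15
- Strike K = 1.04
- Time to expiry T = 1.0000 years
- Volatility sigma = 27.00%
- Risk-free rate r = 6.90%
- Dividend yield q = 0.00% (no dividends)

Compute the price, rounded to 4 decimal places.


d1 = (ln(S/K) + (r - q + 0.5*sigma^2) * T) / (sigma * sqrt(T)) = 0.76293048
d2 = d1 - sigma * sqrt(T) = 0.49293048
exp(-rT) = 0.93332668; exp(-qT) = 1.00000000
P = K * exp(-rT) * N(-d2) - S_0 * exp(-qT) * N(-d1)
N(-d1) = 0.22275243; N(-d2) = 0.31103086
P = 1.0400 * 0.93332668 * 0.31103086 - 1.1500 * 1.00000000 * 0.22275243 = 0.0457

Answer: Price = 0.0457


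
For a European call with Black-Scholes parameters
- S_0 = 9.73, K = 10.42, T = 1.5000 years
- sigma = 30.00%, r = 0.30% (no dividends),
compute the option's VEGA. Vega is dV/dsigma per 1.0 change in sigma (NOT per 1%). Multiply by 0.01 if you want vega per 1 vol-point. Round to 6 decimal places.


d1 = 0.0094900305; d2 = -0.3579334309
phi(d1) = 0.3989243163; exp(-qT) = 1.0000000000; exp(-rT) = 0.9955101098
Vega = S * exp(-qT) * phi(d1) * sqrt(T) = 9.7300 * 1.0000000000 * 0.3989243163 * 1.2247448714 = 4.753888

Answer: Vega = 4.753888


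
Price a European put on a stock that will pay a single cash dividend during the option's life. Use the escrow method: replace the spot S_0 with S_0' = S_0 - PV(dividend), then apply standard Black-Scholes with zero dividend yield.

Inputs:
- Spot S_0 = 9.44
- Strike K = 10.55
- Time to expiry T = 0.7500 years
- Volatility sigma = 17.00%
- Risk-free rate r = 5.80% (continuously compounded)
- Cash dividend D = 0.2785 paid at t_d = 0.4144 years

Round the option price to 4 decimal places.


PV(D) = D * exp(-r * t_d) = 0.2785 * 0.97625135 = 0.27188600
S_0' = S_0 - PV(D) = 9.4400 - 0.27188600 = 9.16811400
d1 = (ln(S_0'/K) + (r + sigma^2/2)*T) / (sigma*sqrt(T)) = -0.58452820
d2 = d1 - sigma*sqrt(T) = -0.73175251
exp(-rT) = 0.95743255
N(-d1) = 0.72056750; N(-d2) = 0.76784018
P = K * exp(-rT) * N(-d2) - S_0' * N(-d1) = 10.5500 * 0.95743255 * 0.76784018 - 9.16811400 * 0.72056750 = 1.1496

Answer: Price = 1.1496


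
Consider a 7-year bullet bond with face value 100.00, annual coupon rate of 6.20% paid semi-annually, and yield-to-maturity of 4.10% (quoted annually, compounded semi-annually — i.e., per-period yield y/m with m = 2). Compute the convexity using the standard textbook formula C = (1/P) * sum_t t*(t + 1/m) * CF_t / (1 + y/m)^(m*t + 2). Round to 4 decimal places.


Coupon per period c = face * coupon_rate / m = 3.100000
Periods per year m = 2; per-period yield y/m = 0.020500
Number of cashflows N = 14
Cashflows (t years, CF_t, discount factor 1/(1+y/m)^(m*t), PV):
  t = 0.5000: CF_t = 3.100000, DF = 0.979912, PV = 3.037727
  t = 1.0000: CF_t = 3.100000, DF = 0.960227, PV = 2.976704
  t = 1.5000: CF_t = 3.100000, DF = 0.940938, PV = 2.916908
  t = 2.0000: CF_t = 3.100000, DF = 0.922036, PV = 2.858312
  t = 2.5000: CF_t = 3.100000, DF = 0.903514, PV = 2.800894
  t = 3.0000: CF_t = 3.100000, DF = 0.885364, PV = 2.744629
  t = 3.5000: CF_t = 3.100000, DF = 0.867579, PV = 2.689494
  t = 4.0000: CF_t = 3.100000, DF = 0.850151, PV = 2.635467
  t = 4.5000: CF_t = 3.100000, DF = 0.833073, PV = 2.582525
  t = 5.0000: CF_t = 3.100000, DF = 0.816338, PV = 2.530647
  t = 5.5000: CF_t = 3.100000, DF = 0.799939, PV = 2.479811
  t = 6.0000: CF_t = 3.100000, DF = 0.783870, PV = 2.429996
  t = 6.5000: CF_t = 3.100000, DF = 0.768123, PV = 2.381182
  t = 7.0000: CF_t = 103.100000, DF = 0.752693, PV = 77.602648
Price P = sum_t PV_t = 112.666944
Convexity numerator sum_t t*(t + 1/m) * CF_t / (1+y/m)^(m*t + 2):
  t = 0.5000: term = 1.458454
  t = 1.0000: term = 4.287468
  t = 1.5000: term = 8.402682
  t = 2.0000: term = 13.723145
  t = 2.5000: term = 20.171207
  t = 3.0000: term = 27.672406
  t = 3.5000: term = 36.155356
  t = 4.0000: term = 45.551650
  t = 4.5000: term = 55.795749
  t = 5.0000: term = 66.824894
  t = 5.5000: term = 78.579003
  t = 6.0000: term = 91.000583
  t = 6.5000: term = 104.034637
  t = 7.0000: term = 3912.098886
Convexity = (1/P) * sum = 4465.756119 / 112.666944 = 39.636791

Answer: Convexity = 39.6368


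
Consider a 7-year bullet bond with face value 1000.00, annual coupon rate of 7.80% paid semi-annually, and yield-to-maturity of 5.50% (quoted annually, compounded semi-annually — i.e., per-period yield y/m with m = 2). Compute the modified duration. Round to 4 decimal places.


Coupon per period c = face * coupon_rate / m = 39.000000
Periods per year m = 2; per-period yield y/m = 0.027500
Number of cashflows N = 14
Cashflows (t years, CF_t, discount factor 1/(1+y/m)^(m*t), PV):
  t = 0.5000: CF_t = 39.000000, DF = 0.973236, PV = 37.956204
  t = 1.0000: CF_t = 39.000000, DF = 0.947188, PV = 36.940345
  t = 1.5000: CF_t = 39.000000, DF = 0.921838, PV = 35.951674
  t = 2.0000: CF_t = 39.000000, DF = 0.897166, PV = 34.989464
  t = 2.5000: CF_t = 39.000000, DF = 0.873154, PV = 34.053006
  t = 3.0000: CF_t = 39.000000, DF = 0.849785, PV = 33.141612
  t = 3.5000: CF_t = 39.000000, DF = 0.827041, PV = 32.254610
  t = 4.0000: CF_t = 39.000000, DF = 0.804906, PV = 31.391348
  t = 4.5000: CF_t = 39.000000, DF = 0.783364, PV = 30.551190
  t = 5.0000: CF_t = 39.000000, DF = 0.762398, PV = 29.733518
  t = 5.5000: CF_t = 39.000000, DF = 0.741993, PV = 28.937731
  t = 6.0000: CF_t = 39.000000, DF = 0.722134, PV = 28.163242
  t = 6.5000: CF_t = 39.000000, DF = 0.702807, PV = 27.409481
  t = 7.0000: CF_t = 1039.000000, DF = 0.683997, PV = 710.673170
Price P = sum_t PV_t = 1132.146594
First compute Macaulay numerator sum_t t * PV_t:
  t * PV_t at t = 0.5000: 18.978102
  t * PV_t at t = 1.0000: 36.940345
  t * PV_t at t = 1.5000: 53.927511
  t * PV_t at t = 2.0000: 69.978927
  t * PV_t at t = 2.5000: 85.132515
  t * PV_t at t = 3.0000: 99.424835
  t * PV_t at t = 3.5000: 112.891135
  t * PV_t at t = 4.0000: 125.565391
  t * PV_t at t = 4.5000: 137.480355
  t * PV_t at t = 5.0000: 148.667592
  t * PV_t at t = 5.5000: 159.157519
  t * PV_t at t = 6.0000: 168.979449
  t * PV_t at t = 6.5000: 178.161626
  t * PV_t at t = 7.0000: 4974.712190
Macaulay duration D = 6369.997492 / 1132.146594 = 5.626478
Modified duration = D / (1 + y/m) = 5.626478 / (1 + 0.027500) = 5.475891

Answer: Modified duration = 5.4759


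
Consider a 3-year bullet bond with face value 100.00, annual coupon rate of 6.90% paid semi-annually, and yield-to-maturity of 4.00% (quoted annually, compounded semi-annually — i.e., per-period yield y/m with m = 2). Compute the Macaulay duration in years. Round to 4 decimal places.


Coupon per period c = face * coupon_rate / m = 3.450000
Periods per year m = 2; per-period yield y/m = 0.020000
Number of cashflows N = 6
Cashflows (t years, CF_t, discount factor 1/(1+y/m)^(m*t), PV):
  t = 0.5000: CF_t = 3.450000, DF = 0.980392, PV = 3.382353
  t = 1.0000: CF_t = 3.450000, DF = 0.961169, PV = 3.316032
  t = 1.5000: CF_t = 3.450000, DF = 0.942322, PV = 3.251012
  t = 2.0000: CF_t = 3.450000, DF = 0.923845, PV = 3.187267
  t = 2.5000: CF_t = 3.450000, DF = 0.905731, PV = 3.124771
  t = 3.0000: CF_t = 103.450000, DF = 0.887971, PV = 91.860639
Price P = sum_t PV_t = 108.122075
Macaulay numerator sum_t t * PV_t:
  t * PV_t at t = 0.5000: 1.691176
  t * PV_t at t = 1.0000: 3.316032
  t * PV_t at t = 1.5000: 4.876518
  t * PV_t at t = 2.0000: 6.374533
  t * PV_t at t = 2.5000: 7.811928
  t * PV_t at t = 3.0000: 275.581918
Macaulay duration D = (sum_t t * PV_t) / P = 299.652107 / 108.122075 = 2.771424

Answer: Macaulay duration = 2.7714 years


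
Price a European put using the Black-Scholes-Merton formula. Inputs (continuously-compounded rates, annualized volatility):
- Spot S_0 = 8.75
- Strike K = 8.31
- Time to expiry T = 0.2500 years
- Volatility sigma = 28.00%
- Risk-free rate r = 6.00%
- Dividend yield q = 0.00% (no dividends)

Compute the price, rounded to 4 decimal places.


Answer: Price = 0.2431

Derivation:
d1 = (ln(S/K) + (r - q + 0.5*sigma^2) * T) / (sigma * sqrt(T)) = 0.54567208
d2 = d1 - sigma * sqrt(T) = 0.40567208
exp(-rT) = 0.98511194; exp(-qT) = 1.00000000
P = K * exp(-rT) * N(-d2) - S_0 * exp(-qT) * N(-d1)
N(-d1) = 0.29264568; N(-d2) = 0.34249178
P = 8.3100 * 0.98511194 * 0.34249178 - 8.7500 * 1.00000000 * 0.29264568 = 0.2431


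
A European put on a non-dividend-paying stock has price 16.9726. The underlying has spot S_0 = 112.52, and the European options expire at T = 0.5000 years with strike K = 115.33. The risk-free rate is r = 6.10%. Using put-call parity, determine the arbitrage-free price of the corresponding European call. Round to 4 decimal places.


Answer: Call price = 17.6271

Derivation:
Put-call parity: C - P = S_0 * exp(-qT) - K * exp(-rT).
S_0 * exp(-qT) = 112.5200 * 1.00000000 = 112.52000000
K * exp(-rT) = 115.3300 * 0.96996043 = 111.86553663
C = P + S*exp(-qT) - K*exp(-rT)
C = 16.9726 + 112.52000000 - 111.86553663 = 17.6271


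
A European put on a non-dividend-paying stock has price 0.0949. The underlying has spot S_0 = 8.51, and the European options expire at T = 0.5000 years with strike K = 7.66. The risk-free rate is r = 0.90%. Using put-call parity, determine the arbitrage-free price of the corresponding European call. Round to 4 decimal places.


Answer: Call price = 0.9793

Derivation:
Put-call parity: C - P = S_0 * exp(-qT) - K * exp(-rT).
S_0 * exp(-qT) = 8.5100 * 1.00000000 = 8.51000000
K * exp(-rT) = 7.6600 * 0.99551011 = 7.62560744
C = P + S*exp(-qT) - K*exp(-rT)
C = 0.0949 + 8.51000000 - 7.62560744 = 0.9793


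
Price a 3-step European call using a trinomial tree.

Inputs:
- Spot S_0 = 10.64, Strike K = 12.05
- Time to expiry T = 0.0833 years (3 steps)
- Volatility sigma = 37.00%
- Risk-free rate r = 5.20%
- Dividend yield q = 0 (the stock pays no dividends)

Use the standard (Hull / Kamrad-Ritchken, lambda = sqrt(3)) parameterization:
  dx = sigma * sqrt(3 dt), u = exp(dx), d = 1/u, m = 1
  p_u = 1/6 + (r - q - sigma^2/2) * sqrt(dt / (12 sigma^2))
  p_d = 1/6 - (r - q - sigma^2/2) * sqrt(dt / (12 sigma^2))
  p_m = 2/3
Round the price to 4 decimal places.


dt = T/N = 0.027767; dx = sigma*sqrt(3*dt) = 0.106788
u = exp(dx) = 1.112699; d = 1/u = 0.898716
p_u = 0.164528, p_m = 0.666667, p_d = 0.168805
Discount per step: exp(-r*dt) = 0.998557
Stock lattice S(k, j) with j the centered position index:
  k=0: S(0,+0) = 10.6400
  k=1: S(1,-1) = 9.5623; S(1,+0) = 10.6400; S(1,+1) = 11.8391
  k=2: S(2,-2) = 8.5938; S(2,-1) = 9.5623; S(2,+0) = 10.6400; S(2,+1) = 11.8391; S(2,+2) = 13.1734
  k=3: S(3,-3) = 7.7234; S(3,-2) = 8.5938; S(3,-1) = 9.5623; S(3,+0) = 10.6400; S(3,+1) = 11.8391; S(3,+2) = 13.1734; S(3,+3) = 14.6580
Terminal payoffs V(N, j) = max(S_T - K, 0):
  V(3,-3) = 0.000000; V(3,-2) = 0.000000; V(3,-1) = 0.000000; V(3,+0) = 0.000000; V(3,+1) = 0.000000; V(3,+2) = 1.123370; V(3,+3) = 2.607993
Backward induction: V(k, j) = exp(-r*dt) * [p_u * V(k+1, j+1) + p_m * V(k+1, j) + p_d * V(k+1, j-1)]
  V(2,-2) = exp(-r*dt) * [p_u*0.000000 + p_m*0.000000 + p_d*0.000000] = 0.000000
  V(2,-1) = exp(-r*dt) * [p_u*0.000000 + p_m*0.000000 + p_d*0.000000] = 0.000000
  V(2,+0) = exp(-r*dt) * [p_u*0.000000 + p_m*0.000000 + p_d*0.000000] = 0.000000
  V(2,+1) = exp(-r*dt) * [p_u*1.123370 + p_m*0.000000 + p_d*0.000000] = 0.184559
  V(2,+2) = exp(-r*dt) * [p_u*2.607993 + p_m*1.123370 + p_d*0.000000] = 1.176302
  V(1,-1) = exp(-r*dt) * [p_u*0.000000 + p_m*0.000000 + p_d*0.000000] = 0.000000
  V(1,+0) = exp(-r*dt) * [p_u*0.184559 + p_m*0.000000 + p_d*0.000000] = 0.030321
  V(1,+1) = exp(-r*dt) * [p_u*1.176302 + p_m*0.184559 + p_d*0.000000] = 0.316117
  V(0,+0) = exp(-r*dt) * [p_u*0.316117 + p_m*0.030321 + p_d*0.000000] = 0.072120

Answer: Price = V(0,0) = 0.0721


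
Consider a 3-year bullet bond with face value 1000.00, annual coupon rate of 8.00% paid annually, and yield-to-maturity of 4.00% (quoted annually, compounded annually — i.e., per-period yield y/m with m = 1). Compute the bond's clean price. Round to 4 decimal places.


Coupon per period c = face * coupon_rate / m = 80.000000
Periods per year m = 1; per-period yield y/m = 0.040000
Number of cashflows N = 3
Cashflows (t years, CF_t, discount factor 1/(1+y/m)^(m*t), PV):
  t = 1.0000: CF_t = 80.000000, DF = 0.961538, PV = 76.923077
  t = 2.0000: CF_t = 80.000000, DF = 0.924556, PV = 73.964497
  t = 3.0000: CF_t = 1080.000000, DF = 0.888996, PV = 960.116067
Price P = sum_t PV_t = 1111.003641

Answer: Price = 1111.0036


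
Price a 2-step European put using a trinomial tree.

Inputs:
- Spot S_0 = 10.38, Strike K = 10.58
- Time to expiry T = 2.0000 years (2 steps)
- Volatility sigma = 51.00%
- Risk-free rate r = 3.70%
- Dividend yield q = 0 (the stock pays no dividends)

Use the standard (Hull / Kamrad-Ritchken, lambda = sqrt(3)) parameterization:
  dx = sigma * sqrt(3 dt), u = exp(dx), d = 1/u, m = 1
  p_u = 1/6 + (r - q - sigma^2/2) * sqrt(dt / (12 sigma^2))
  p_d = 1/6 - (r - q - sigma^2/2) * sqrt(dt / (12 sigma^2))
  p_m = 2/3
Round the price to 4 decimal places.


dt = T/N = 1.000000; dx = sigma*sqrt(3*dt) = 0.883346
u = exp(dx) = 2.418980; d = 1/u = 0.413397
p_u = 0.113998, p_m = 0.666667, p_d = 0.219336
Discount per step: exp(-r*dt) = 0.963676
Stock lattice S(k, j) with j the centered position index:
  k=0: S(0,+0) = 10.3800
  k=1: S(1,-1) = 4.2911; S(1,+0) = 10.3800; S(1,+1) = 25.1090
  k=2: S(2,-2) = 1.7739; S(2,-1) = 4.2911; S(2,+0) = 10.3800; S(2,+1) = 25.1090; S(2,+2) = 60.7382
Terminal payoffs V(N, j) = max(K - S_T, 0):
  V(2,-2) = 8.806085; V(2,-1) = 6.288935; V(2,+0) = 0.200000; V(2,+1) = 0.000000; V(2,+2) = 0.000000
Backward induction: V(k, j) = exp(-r*dt) * [p_u * V(k+1, j+1) + p_m * V(k+1, j) + p_d * V(k+1, j-1)]
  V(1,-1) = exp(-r*dt) * [p_u*0.200000 + p_m*6.288935 + p_d*8.806085] = 5.923632
  V(1,+0) = exp(-r*dt) * [p_u*0.000000 + p_m*0.200000 + p_d*6.288935] = 1.457774
  V(1,+1) = exp(-r*dt) * [p_u*0.000000 + p_m*0.000000 + p_d*0.200000] = 0.042274
  V(0,+0) = exp(-r*dt) * [p_u*0.042274 + p_m*1.457774 + p_d*5.923632] = 2.193262

Answer: Price = V(0,0) = 2.1933


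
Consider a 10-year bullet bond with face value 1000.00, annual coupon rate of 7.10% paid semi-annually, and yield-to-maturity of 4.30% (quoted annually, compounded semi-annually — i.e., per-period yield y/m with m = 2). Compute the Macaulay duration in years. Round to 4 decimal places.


Coupon per period c = face * coupon_rate / m = 35.500000
Periods per year m = 2; per-period yield y/m = 0.021500
Number of cashflows N = 20
Cashflows (t years, CF_t, discount factor 1/(1+y/m)^(m*t), PV):
  t = 0.5000: CF_t = 35.500000, DF = 0.978953, PV = 34.752814
  t = 1.0000: CF_t = 35.500000, DF = 0.958348, PV = 34.021355
  t = 1.5000: CF_t = 35.500000, DF = 0.938177, PV = 33.305292
  t = 2.0000: CF_t = 35.500000, DF = 0.918431, PV = 32.604299
  t = 2.5000: CF_t = 35.500000, DF = 0.899100, PV = 31.918061
  t = 3.0000: CF_t = 35.500000, DF = 0.880177, PV = 31.246266
  t = 3.5000: CF_t = 35.500000, DF = 0.861651, PV = 30.588611
  t = 4.0000: CF_t = 35.500000, DF = 0.843515, PV = 29.944798
  t = 4.5000: CF_t = 35.500000, DF = 0.825762, PV = 29.314535
  t = 5.0000: CF_t = 35.500000, DF = 0.808381, PV = 28.697538
  t = 5.5000: CF_t = 35.500000, DF = 0.791367, PV = 28.093527
  t = 6.0000: CF_t = 35.500000, DF = 0.774711, PV = 27.502229
  t = 6.5000: CF_t = 35.500000, DF = 0.758405, PV = 26.923377
  t = 7.0000: CF_t = 35.500000, DF = 0.742442, PV = 26.356708
  t = 7.5000: CF_t = 35.500000, DF = 0.726816, PV = 25.801965
  t = 8.0000: CF_t = 35.500000, DF = 0.711518, PV = 25.258899
  t = 8.5000: CF_t = 35.500000, DF = 0.696543, PV = 24.727263
  t = 9.0000: CF_t = 35.500000, DF = 0.681882, PV = 24.206816
  t = 9.5000: CF_t = 35.500000, DF = 0.667530, PV = 23.697324
  t = 10.0000: CF_t = 1035.500000, DF = 0.653480, PV = 676.678977
Price P = sum_t PV_t = 1225.640656
Macaulay numerator sum_t t * PV_t:
  t * PV_t at t = 0.5000: 17.376407
  t * PV_t at t = 1.0000: 34.021355
  t * PV_t at t = 1.5000: 49.957937
  t * PV_t at t = 2.0000: 65.208598
  t * PV_t at t = 2.5000: 79.795152
  t * PV_t at t = 3.0000: 93.738798
  t * PV_t at t = 3.5000: 107.060138
  t * PV_t at t = 4.0000: 119.779191
  t * PV_t at t = 4.5000: 131.915409
  t * PV_t at t = 5.0000: 143.487691
  t * PV_t at t = 5.5000: 154.514401
  t * PV_t at t = 6.0000: 165.013377
  t * PV_t at t = 6.5000: 175.001950
  t * PV_t at t = 7.0000: 184.496954
  t * PV_t at t = 7.5000: 193.514741
  t * PV_t at t = 8.0000: 202.071193
  t * PV_t at t = 8.5000: 210.181735
  t * PV_t at t = 9.0000: 217.861347
  t * PV_t at t = 9.5000: 225.124577
  t * PV_t at t = 10.0000: 6766.789767
Macaulay duration D = (sum_t t * PV_t) / P = 9336.910718 / 1225.640656 = 7.617984

Answer: Macaulay duration = 7.6180 years


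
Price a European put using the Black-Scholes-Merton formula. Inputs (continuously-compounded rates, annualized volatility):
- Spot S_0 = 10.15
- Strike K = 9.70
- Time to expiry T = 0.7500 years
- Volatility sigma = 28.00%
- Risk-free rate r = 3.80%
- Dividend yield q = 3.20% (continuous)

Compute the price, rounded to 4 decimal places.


d1 = (ln(S/K) + (r - q + 0.5*sigma^2) * T) / (sigma * sqrt(T)) = 0.32681250
d2 = d1 - sigma * sqrt(T) = 0.08432539
exp(-rT) = 0.97190229; exp(-qT) = 0.97628571
P = K * exp(-rT) * N(-d2) - S_0 * exp(-qT) * N(-d1)
N(-d1) = 0.37190485; N(-d2) = 0.46639886
P = 9.7000 * 0.97190229 * 0.46639886 - 10.1500 * 0.97628571 * 0.37190485 = 0.7116

Answer: Price = 0.7116


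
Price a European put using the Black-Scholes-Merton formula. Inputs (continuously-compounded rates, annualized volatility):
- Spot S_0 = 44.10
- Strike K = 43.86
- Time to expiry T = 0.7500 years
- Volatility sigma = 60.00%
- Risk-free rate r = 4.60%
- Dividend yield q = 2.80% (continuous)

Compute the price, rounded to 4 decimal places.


Answer: Price = 8.3692

Derivation:
d1 = (ln(S/K) + (r - q + 0.5*sigma^2) * T) / (sigma * sqrt(T)) = 0.29629046
d2 = d1 - sigma * sqrt(T) = -0.22332478
exp(-rT) = 0.96608834; exp(-qT) = 0.97921896
P = K * exp(-rT) * N(-d2) - S_0 * exp(-qT) * N(-d1)
N(-d1) = 0.38350414; N(-d2) = 0.58835863
P = 43.8600 * 0.96608834 * 0.58835863 - 44.1000 * 0.97921896 * 0.38350414 = 8.3692


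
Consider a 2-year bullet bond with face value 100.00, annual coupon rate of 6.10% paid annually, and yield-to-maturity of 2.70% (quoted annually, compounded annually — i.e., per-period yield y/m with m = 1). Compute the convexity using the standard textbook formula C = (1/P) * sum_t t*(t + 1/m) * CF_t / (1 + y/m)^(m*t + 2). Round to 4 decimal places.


Coupon per period c = face * coupon_rate / m = 6.100000
Periods per year m = 1; per-period yield y/m = 0.027000
Number of cashflows N = 2
Cashflows (t years, CF_t, discount factor 1/(1+y/m)^(m*t), PV):
  t = 1.0000: CF_t = 6.100000, DF = 0.973710, PV = 5.939630
  t = 2.0000: CF_t = 106.100000, DF = 0.948111, PV = 100.594560
Price P = sum_t PV_t = 106.534190
Convexity numerator sum_t t*(t + 1/m) * CF_t / (1+y/m)^(m*t + 2):
  t = 1.0000: term = 11.262855
  t = 2.0000: term = 572.248759
Convexity = (1/P) * sum = 583.511615 / 106.534190 = 5.477224

Answer: Convexity = 5.4772


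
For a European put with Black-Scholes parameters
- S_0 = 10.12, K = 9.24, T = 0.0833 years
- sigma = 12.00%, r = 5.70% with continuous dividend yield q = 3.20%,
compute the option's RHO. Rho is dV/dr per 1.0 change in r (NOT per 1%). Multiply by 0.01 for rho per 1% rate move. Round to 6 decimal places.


d1 = 2.7041000825; d2 = 2.6694659953
phi(d1) = 0.0103061223; exp(-qT) = 0.9973379496; exp(-rT) = 0.9952631544
N(-d2) = 0.0037985983
Rho = -K*T*exp(-rT)*N(-d2) = -9.2400 * 0.0833 * 0.9952631544 * 0.0037985983 = -0.002910

Answer: Rho = -0.002910


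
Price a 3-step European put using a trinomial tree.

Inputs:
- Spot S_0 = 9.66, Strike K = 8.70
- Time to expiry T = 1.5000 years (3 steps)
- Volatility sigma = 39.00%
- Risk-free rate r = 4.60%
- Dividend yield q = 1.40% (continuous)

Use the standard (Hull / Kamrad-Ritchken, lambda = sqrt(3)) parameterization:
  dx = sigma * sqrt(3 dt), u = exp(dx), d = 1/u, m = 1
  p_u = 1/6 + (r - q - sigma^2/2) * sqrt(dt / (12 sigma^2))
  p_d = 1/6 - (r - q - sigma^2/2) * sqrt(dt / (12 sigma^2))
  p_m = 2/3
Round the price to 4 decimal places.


dt = T/N = 0.500000; dx = sigma*sqrt(3*dt) = 0.477650
u = exp(dx) = 1.612282; d = 1/u = 0.620239
p_u = 0.143611, p_m = 0.666667, p_d = 0.189722
Discount per step: exp(-r*dt) = 0.977262
Stock lattice S(k, j) with j the centered position index:
  k=0: S(0,+0) = 9.6600
  k=1: S(1,-1) = 5.9915; S(1,+0) = 9.6600; S(1,+1) = 15.5746
  k=2: S(2,-2) = 3.7162; S(2,-1) = 5.9915; S(2,+0) = 9.6600; S(2,+1) = 15.5746; S(2,+2) = 25.1107
  k=3: S(3,-3) = 2.3049; S(3,-2) = 3.7162; S(3,-1) = 5.9915; S(3,+0) = 9.6600; S(3,+1) = 15.5746; S(3,+2) = 25.1107; S(3,+3) = 40.4856
Terminal payoffs V(N, j) = max(K - S_T, 0):
  V(3,-3) = 6.395089; V(3,-2) = 4.983833; V(3,-1) = 2.708492; V(3,+0) = 0.000000; V(3,+1) = 0.000000; V(3,+2) = 0.000000; V(3,+3) = 0.000000
Backward induction: V(k, j) = exp(-r*dt) * [p_u * V(k+1, j+1) + p_m * V(k+1, j) + p_d * V(k+1, j-1)]
  V(2,-2) = exp(-r*dt) * [p_u*2.708492 + p_m*4.983833 + p_d*6.395089] = 4.812838
  V(2,-1) = exp(-r*dt) * [p_u*0.000000 + p_m*2.708492 + p_d*4.983833] = 2.688650
  V(2,+0) = exp(-r*dt) * [p_u*0.000000 + p_m*0.000000 + p_d*2.708492] = 0.502177
  V(2,+1) = exp(-r*dt) * [p_u*0.000000 + p_m*0.000000 + p_d*0.000000] = 0.000000
  V(2,+2) = exp(-r*dt) * [p_u*0.000000 + p_m*0.000000 + p_d*0.000000] = 0.000000
  V(1,-1) = exp(-r*dt) * [p_u*0.502177 + p_m*2.688650 + p_d*4.812838] = 2.714497
  V(1,+0) = exp(-r*dt) * [p_u*0.000000 + p_m*0.502177 + p_d*2.688650] = 0.825671
  V(1,+1) = exp(-r*dt) * [p_u*0.000000 + p_m*0.000000 + p_d*0.502177] = 0.093108
  V(0,+0) = exp(-r*dt) * [p_u*0.093108 + p_m*0.825671 + p_d*2.714497] = 1.054289

Answer: Price = V(0,0) = 1.0543


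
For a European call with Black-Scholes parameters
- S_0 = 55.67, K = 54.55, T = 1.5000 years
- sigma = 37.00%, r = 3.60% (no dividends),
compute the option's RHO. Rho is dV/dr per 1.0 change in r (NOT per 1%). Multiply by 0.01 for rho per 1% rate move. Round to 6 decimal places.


Answer: Rho = 36.828127

Derivation:
d1 = 0.3905914193; d2 = -0.0625641831
phi(d1) = 0.3696423503; exp(-qT) = 1.0000000000; exp(-rT) = 0.9474321065
N(d2) = 0.4750567756
Rho = K*T*exp(-rT)*N(d2) = 54.5500 * 1.5000 * 0.9474321065 * 0.4750567756 = 36.828127


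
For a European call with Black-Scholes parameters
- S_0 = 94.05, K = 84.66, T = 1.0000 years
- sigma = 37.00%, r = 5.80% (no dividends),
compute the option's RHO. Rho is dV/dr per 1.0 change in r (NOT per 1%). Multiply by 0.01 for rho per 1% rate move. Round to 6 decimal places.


d1 = 0.6260360018; d2 = 0.2560360018
phi(d1) = 0.3279483767; exp(-qT) = 1.0000000000; exp(-rT) = 0.9436499474
N(d2) = 0.6010384809
Rho = K*T*exp(-rT)*N(d2) = 84.6600 * 1.0000 * 0.9436499474 * 0.6010384809 = 48.016606

Answer: Rho = 48.016606


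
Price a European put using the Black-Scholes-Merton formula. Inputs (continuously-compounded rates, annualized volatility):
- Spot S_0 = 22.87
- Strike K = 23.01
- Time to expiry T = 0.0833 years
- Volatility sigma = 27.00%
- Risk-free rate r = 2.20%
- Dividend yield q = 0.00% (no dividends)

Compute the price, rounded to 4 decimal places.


Answer: Price = 0.7623

Derivation:
d1 = (ln(S/K) + (r - q + 0.5*sigma^2) * T) / (sigma * sqrt(T)) = -0.01583554
d2 = d1 - sigma * sqrt(T) = -0.09376223
exp(-rT) = 0.99816908; exp(-qT) = 1.00000000
P = K * exp(-rT) * N(-d2) - S_0 * exp(-qT) * N(-d1)
N(-d1) = 0.50631720; N(-d2) = 0.53735098
P = 23.0100 * 0.99816908 * 0.53735098 - 22.8700 * 1.00000000 * 0.50631720 = 0.7623


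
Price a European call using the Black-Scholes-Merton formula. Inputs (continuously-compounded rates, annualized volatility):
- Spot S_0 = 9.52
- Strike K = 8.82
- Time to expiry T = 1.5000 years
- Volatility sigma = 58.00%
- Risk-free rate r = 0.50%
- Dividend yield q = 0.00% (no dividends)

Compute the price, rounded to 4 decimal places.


Answer: Price = 2.9358

Derivation:
d1 = (ln(S/K) + (r - q + 0.5*sigma^2) * T) / (sigma * sqrt(T)) = 0.47324843
d2 = d1 - sigma * sqrt(T) = -0.23710360
exp(-rT) = 0.99252805; exp(-qT) = 1.00000000
C = S_0 * exp(-qT) * N(d1) - K * exp(-rT) * N(d2)
N(d1) = 0.68198202; N(d2) = 0.40628821
C = 9.5200 * 1.00000000 * 0.68198202 - 8.8200 * 0.99252805 * 0.40628821 = 2.9358


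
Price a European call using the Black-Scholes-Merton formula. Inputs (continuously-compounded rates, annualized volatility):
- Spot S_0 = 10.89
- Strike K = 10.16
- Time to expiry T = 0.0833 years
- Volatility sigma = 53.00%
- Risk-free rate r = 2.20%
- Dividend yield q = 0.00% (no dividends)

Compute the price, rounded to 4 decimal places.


d1 = (ln(S/K) + (r - q + 0.5*sigma^2) * T) / (sigma * sqrt(T)) = 0.54206764
d2 = d1 - sigma * sqrt(T) = 0.38910042
exp(-rT) = 0.99816908; exp(-qT) = 1.00000000
C = S_0 * exp(-qT) * N(d1) - K * exp(-rT) * N(d2)
N(d1) = 0.70611405; N(d2) = 0.65139907
C = 10.8900 * 1.00000000 * 0.70611405 - 10.1600 * 0.99816908 * 0.65139907 = 1.0835

Answer: Price = 1.0835


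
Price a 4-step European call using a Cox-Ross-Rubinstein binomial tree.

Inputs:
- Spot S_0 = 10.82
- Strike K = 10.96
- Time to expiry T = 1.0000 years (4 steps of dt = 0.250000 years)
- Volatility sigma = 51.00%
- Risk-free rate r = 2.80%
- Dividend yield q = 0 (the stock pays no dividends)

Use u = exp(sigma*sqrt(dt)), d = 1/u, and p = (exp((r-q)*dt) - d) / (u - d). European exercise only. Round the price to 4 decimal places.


Answer: Price = V(0,0) = 2.1383

Derivation:
dt = T/N = 0.250000
u = exp(sigma*sqrt(dt)) = 1.290462; d = 1/u = 0.774916
p = (exp((r-q)*dt) - d) / (u - d) = 0.450219
Discount per step: exp(-r*dt) = 0.993024
Stock lattice S(k, i) with i counting down-moves:
  k=0: S(0,0) = 10.8200
  k=1: S(1,0) = 13.9628; S(1,1) = 8.3846
  k=2: S(2,0) = 18.0185; S(2,1) = 10.8200; S(2,2) = 6.4974
  k=3: S(3,0) = 23.2521; S(3,1) = 13.9628; S(3,2) = 8.3846; S(3,3) = 5.0349
  k=4: S(4,0) = 30.0060; S(4,1) = 18.0185; S(4,2) = 10.8200; S(4,3) = 6.4974; S(4,4) = 3.9016
Terminal payoffs V(N, i) = max(S_T - K, 0):
  V(4,0) = 19.045967; V(4,1) = 7.058451; V(4,2) = 0.000000; V(4,3) = 0.000000; V(4,4) = 0.000000
Backward induction: V(k, i) = exp(-r*dt) * [p * V(k+1, i) + (1-p) * V(k+1, i+1)].
  V(3,0) = exp(-r*dt) * [p*19.045967 + (1-p)*7.058451] = 12.368571
  V(3,1) = exp(-r*dt) * [p*7.058451 + (1-p)*0.000000] = 3.155679
  V(3,2) = exp(-r*dt) * [p*0.000000 + (1-p)*0.000000] = 0.000000
  V(3,3) = exp(-r*dt) * [p*0.000000 + (1-p)*0.000000] = 0.000000
  V(2,0) = exp(-r*dt) * [p*12.368571 + (1-p)*3.155679] = 7.252550
  V(2,1) = exp(-r*dt) * [p*3.155679 + (1-p)*0.000000] = 1.410835
  V(2,2) = exp(-r*dt) * [p*0.000000 + (1-p)*0.000000] = 0.000000
  V(1,0) = exp(-r*dt) * [p*7.252550 + (1-p)*1.410835] = 4.012697
  V(1,1) = exp(-r*dt) * [p*1.410835 + (1-p)*0.000000] = 0.630754
  V(0,0) = exp(-r*dt) * [p*4.012697 + (1-p)*0.630754] = 2.138347


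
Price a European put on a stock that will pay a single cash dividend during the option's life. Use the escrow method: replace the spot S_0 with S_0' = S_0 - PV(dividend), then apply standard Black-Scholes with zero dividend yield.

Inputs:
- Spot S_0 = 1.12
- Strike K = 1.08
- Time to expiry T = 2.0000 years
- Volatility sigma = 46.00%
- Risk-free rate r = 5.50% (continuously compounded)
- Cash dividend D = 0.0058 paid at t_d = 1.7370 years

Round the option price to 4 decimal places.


Answer: Price = 0.1979

Derivation:
PV(D) = D * exp(-r * t_d) = 0.0058 * 0.90888655 = 0.00527154
S_0' = S_0 - PV(D) = 1.1200 - 0.00527154 = 1.11472846
d1 = (ln(S_0'/K) + (r + sigma^2/2)*T) / (sigma*sqrt(T)) = 0.54301158
d2 = d1 - sigma*sqrt(T) = -0.10752666
exp(-rT) = 0.89583414
N(-d1) = 0.29356091; N(-d2) = 0.54281441
P = K * exp(-rT) * N(-d2) - S_0' * N(-d1) = 1.0800 * 0.89583414 * 0.54281441 - 1.11472846 * 0.29356091 = 0.1979
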